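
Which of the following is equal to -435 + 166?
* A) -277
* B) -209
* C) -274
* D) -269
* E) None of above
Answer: D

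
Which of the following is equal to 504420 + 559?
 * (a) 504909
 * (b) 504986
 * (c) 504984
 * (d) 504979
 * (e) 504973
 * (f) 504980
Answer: d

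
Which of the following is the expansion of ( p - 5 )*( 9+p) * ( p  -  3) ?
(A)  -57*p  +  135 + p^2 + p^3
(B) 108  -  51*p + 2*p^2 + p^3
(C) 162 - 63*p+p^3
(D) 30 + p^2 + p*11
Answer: A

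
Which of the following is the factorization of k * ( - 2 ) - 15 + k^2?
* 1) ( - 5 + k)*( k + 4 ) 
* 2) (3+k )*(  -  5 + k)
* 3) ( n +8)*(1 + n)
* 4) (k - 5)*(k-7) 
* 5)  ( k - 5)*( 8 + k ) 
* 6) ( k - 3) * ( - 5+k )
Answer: 2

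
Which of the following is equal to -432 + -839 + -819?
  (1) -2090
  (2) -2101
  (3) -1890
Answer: 1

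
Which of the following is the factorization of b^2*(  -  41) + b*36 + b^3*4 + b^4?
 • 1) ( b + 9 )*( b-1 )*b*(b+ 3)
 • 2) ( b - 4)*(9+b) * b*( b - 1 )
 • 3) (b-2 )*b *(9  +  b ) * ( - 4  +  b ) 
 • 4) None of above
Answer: 2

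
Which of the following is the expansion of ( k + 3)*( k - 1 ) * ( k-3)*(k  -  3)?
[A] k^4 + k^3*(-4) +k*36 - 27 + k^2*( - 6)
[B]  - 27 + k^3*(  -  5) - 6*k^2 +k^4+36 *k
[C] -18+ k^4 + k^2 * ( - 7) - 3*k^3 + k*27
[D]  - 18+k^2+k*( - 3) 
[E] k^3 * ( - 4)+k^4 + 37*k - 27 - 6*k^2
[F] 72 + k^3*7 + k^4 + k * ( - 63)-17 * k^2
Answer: A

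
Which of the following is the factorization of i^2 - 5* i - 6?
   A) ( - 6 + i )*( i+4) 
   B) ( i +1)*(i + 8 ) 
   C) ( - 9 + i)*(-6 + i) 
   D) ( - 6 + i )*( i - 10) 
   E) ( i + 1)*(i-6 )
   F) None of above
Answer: E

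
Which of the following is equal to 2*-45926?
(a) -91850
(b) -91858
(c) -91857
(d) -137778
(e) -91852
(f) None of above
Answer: e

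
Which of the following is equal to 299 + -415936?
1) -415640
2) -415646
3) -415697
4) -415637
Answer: 4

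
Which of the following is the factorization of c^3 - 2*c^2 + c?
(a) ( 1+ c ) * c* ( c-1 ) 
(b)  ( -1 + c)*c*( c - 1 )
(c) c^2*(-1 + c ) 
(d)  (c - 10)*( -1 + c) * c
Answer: b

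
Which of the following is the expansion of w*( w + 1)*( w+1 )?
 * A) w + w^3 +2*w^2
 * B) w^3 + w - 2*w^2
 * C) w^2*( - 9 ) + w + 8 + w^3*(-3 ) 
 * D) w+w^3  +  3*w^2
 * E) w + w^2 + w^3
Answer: A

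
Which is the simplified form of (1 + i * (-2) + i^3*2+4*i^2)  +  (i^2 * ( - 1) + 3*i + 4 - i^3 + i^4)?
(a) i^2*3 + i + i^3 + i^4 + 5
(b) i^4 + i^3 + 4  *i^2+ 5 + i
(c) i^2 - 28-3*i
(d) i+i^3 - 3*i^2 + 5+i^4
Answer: a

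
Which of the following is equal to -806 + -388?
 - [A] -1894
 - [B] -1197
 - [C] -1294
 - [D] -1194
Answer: D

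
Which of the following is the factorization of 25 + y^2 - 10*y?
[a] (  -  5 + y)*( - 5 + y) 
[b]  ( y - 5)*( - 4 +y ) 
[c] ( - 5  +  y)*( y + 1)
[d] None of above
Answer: a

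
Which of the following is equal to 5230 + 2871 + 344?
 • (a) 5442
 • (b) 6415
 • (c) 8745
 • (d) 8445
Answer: d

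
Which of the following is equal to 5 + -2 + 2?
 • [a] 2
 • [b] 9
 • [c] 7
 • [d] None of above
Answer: d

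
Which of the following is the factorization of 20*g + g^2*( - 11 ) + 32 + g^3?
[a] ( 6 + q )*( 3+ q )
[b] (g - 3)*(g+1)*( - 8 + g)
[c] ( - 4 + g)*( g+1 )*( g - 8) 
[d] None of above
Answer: c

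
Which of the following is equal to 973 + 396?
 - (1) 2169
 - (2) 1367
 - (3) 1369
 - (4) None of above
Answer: 3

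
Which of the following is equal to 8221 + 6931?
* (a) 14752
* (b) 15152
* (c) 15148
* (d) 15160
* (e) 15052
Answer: b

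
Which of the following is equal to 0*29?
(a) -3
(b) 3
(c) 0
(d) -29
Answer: c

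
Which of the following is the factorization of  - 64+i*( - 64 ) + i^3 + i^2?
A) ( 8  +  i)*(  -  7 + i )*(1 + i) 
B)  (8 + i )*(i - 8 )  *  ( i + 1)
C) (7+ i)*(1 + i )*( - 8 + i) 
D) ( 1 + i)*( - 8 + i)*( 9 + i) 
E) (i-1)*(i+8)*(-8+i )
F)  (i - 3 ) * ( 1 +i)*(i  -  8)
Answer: B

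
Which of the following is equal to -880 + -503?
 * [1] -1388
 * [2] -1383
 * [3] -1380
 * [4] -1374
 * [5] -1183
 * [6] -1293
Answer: 2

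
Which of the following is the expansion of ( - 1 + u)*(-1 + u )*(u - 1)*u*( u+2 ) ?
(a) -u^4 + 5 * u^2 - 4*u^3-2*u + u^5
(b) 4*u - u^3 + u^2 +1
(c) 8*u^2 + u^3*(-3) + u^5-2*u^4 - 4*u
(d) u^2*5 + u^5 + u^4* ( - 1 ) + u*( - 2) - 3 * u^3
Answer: d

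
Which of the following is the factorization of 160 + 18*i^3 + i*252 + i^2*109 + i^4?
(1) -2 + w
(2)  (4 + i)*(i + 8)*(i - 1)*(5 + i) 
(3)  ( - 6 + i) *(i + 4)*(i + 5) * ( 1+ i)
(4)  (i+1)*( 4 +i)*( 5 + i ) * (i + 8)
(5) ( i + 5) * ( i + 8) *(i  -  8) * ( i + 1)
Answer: 4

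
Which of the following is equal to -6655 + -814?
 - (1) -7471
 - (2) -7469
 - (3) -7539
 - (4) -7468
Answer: 2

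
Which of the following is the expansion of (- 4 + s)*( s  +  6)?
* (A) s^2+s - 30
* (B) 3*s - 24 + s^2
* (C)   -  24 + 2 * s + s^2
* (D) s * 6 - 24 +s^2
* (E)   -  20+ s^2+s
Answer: C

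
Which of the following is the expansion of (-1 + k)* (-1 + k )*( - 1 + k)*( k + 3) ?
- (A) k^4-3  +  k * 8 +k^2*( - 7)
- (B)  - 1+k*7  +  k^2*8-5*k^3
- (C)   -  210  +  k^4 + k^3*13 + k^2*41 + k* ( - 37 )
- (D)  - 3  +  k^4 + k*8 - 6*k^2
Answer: D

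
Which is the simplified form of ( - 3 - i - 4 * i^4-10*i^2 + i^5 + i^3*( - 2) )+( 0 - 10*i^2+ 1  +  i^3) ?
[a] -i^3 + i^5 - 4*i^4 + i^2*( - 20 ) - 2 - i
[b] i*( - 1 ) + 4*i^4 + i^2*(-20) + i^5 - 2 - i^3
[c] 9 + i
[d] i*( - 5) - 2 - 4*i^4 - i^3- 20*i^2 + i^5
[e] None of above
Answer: a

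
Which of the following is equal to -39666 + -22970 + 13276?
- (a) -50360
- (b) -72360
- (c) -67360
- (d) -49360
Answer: d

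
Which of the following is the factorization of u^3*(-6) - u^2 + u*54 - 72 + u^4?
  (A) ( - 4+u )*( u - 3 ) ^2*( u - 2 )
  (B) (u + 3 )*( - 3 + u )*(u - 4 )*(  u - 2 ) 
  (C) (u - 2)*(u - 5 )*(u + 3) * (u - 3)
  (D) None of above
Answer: B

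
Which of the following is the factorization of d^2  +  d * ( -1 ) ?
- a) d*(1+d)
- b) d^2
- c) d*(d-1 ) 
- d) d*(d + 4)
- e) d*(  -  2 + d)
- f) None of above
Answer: c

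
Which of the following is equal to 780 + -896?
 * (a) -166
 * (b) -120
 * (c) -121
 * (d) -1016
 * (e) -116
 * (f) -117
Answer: e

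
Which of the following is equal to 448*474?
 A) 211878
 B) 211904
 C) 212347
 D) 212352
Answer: D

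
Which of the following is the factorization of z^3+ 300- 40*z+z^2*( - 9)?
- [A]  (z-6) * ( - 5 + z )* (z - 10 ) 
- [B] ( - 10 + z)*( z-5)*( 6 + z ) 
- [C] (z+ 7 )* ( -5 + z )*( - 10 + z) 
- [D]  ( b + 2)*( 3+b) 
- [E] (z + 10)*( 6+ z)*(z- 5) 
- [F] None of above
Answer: B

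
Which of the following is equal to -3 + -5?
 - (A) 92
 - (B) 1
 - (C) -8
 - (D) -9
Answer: C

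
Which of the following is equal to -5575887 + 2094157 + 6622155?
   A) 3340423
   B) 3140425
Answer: B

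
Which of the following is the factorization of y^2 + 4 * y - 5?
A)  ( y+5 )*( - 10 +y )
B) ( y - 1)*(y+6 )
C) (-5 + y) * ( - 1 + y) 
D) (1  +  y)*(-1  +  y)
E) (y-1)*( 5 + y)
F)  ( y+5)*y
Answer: E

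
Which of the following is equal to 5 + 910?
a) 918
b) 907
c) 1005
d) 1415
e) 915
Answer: e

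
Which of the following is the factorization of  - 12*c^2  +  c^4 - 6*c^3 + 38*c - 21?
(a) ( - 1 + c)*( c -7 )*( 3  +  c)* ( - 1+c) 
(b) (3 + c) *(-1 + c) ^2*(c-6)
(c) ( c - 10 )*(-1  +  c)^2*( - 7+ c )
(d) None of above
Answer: a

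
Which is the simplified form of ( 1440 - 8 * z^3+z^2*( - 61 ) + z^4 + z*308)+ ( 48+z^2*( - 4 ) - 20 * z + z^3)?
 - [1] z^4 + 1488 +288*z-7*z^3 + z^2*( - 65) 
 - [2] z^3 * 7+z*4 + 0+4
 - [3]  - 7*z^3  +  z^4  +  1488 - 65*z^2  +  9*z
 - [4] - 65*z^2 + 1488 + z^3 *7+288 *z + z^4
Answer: 1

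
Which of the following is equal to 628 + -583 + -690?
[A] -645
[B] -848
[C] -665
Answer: A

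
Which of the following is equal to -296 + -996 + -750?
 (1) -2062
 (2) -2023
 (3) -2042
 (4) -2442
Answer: 3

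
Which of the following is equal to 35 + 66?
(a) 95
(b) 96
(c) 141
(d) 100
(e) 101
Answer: e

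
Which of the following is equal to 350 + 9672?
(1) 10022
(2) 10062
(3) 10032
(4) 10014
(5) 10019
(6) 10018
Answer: 1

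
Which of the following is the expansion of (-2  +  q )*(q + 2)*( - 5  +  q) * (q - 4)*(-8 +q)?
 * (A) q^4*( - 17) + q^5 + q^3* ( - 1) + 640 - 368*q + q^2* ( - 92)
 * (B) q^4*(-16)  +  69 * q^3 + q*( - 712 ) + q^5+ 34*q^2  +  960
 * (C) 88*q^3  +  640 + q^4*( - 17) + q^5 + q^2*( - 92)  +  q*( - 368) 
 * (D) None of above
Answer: C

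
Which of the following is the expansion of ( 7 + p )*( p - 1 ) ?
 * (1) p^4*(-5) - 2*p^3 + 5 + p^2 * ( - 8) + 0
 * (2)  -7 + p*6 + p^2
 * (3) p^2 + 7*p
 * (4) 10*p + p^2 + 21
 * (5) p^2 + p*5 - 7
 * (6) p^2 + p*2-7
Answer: 2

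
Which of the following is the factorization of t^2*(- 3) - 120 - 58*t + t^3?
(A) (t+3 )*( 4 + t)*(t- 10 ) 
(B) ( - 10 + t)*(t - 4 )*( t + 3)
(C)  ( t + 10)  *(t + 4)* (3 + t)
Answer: A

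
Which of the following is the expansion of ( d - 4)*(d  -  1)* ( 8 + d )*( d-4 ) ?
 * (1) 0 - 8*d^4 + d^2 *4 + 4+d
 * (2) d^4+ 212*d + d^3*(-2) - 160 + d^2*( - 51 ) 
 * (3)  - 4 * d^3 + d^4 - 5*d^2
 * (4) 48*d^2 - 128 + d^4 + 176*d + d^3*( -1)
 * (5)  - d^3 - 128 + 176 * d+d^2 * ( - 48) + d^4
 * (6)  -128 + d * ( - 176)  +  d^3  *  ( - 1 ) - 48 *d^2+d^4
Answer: 5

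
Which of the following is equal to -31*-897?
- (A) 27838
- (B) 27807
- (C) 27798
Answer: B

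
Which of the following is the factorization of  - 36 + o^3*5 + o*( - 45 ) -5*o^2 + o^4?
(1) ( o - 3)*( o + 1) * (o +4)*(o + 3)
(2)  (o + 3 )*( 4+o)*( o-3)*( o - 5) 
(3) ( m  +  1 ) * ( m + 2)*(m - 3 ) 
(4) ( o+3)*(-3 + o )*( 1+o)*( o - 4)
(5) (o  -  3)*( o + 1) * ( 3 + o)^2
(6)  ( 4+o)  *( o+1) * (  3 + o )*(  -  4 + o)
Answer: 1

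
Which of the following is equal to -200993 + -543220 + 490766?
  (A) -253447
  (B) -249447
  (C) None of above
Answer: A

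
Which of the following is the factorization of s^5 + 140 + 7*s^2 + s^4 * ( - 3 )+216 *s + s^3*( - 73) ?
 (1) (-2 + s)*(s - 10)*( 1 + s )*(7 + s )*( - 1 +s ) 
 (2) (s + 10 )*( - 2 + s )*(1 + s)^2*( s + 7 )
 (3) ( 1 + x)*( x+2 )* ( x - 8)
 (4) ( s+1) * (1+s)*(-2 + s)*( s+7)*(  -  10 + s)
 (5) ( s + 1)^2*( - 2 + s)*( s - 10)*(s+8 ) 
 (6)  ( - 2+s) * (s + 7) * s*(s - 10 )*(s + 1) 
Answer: 4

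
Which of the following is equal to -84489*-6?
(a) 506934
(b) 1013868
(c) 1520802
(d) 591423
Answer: a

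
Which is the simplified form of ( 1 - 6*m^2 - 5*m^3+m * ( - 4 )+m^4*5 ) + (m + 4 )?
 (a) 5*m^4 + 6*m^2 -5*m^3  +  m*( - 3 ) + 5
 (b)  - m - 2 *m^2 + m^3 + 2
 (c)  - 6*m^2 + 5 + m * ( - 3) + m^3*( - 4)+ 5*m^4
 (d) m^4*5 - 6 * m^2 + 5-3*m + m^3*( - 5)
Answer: d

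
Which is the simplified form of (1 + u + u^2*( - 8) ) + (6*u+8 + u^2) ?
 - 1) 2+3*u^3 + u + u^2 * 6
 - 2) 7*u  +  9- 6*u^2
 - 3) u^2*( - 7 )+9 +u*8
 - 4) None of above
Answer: 4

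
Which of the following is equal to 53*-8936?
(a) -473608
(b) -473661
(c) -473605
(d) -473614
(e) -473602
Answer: a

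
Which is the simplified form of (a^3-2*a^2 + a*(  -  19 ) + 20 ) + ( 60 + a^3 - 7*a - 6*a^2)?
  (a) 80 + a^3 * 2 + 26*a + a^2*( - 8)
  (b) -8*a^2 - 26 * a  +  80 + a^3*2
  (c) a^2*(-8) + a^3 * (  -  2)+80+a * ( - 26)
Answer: b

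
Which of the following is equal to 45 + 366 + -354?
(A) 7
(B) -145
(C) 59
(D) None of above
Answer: D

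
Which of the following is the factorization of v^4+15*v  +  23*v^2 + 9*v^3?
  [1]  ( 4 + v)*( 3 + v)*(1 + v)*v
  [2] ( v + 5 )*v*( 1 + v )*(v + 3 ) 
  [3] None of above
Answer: 2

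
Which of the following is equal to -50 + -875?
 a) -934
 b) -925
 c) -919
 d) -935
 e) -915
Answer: b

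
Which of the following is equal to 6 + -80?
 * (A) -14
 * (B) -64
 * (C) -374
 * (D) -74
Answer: D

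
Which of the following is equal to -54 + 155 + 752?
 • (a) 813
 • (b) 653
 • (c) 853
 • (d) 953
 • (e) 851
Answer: c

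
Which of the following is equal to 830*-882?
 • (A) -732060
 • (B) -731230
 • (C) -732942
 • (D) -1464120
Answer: A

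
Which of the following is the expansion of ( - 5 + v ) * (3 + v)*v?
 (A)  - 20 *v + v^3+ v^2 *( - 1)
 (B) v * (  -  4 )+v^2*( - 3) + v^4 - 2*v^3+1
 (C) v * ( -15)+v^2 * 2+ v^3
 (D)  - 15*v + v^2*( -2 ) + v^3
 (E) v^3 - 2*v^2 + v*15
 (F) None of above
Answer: D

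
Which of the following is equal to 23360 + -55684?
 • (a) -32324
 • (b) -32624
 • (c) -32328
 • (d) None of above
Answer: a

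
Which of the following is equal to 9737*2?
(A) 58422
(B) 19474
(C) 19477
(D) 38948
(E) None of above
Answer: B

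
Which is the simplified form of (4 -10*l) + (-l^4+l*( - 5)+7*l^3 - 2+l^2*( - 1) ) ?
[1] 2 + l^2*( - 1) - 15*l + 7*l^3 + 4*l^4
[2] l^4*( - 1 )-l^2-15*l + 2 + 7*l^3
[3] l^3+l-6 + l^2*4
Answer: 2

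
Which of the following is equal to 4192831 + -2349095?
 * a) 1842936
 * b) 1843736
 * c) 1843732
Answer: b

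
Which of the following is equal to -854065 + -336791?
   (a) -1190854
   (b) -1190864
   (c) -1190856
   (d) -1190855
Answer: c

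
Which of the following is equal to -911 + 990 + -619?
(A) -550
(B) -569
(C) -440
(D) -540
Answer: D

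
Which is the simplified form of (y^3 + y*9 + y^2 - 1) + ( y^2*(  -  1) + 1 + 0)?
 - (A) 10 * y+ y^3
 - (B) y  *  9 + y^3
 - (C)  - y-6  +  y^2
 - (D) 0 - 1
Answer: B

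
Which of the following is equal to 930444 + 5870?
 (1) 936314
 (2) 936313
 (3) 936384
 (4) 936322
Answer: 1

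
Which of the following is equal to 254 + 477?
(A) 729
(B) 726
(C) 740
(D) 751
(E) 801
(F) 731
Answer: F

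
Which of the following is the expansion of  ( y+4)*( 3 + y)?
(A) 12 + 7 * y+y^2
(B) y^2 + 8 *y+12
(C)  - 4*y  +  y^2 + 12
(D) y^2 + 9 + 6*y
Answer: A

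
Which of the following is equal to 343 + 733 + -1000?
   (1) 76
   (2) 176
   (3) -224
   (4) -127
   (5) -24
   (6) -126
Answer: 1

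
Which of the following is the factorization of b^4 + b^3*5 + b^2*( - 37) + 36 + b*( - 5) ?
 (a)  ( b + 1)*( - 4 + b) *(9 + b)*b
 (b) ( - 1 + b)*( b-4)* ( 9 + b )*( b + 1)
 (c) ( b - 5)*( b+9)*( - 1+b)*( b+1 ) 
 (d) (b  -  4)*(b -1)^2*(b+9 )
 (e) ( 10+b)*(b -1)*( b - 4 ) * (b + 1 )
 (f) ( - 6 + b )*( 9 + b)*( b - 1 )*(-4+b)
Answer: b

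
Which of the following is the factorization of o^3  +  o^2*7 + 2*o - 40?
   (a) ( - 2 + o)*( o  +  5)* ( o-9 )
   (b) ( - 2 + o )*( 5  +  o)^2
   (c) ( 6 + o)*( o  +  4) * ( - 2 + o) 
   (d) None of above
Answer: d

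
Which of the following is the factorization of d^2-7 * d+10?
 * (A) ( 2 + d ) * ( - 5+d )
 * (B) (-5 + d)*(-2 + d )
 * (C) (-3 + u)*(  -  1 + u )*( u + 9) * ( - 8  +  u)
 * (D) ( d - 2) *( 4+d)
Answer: B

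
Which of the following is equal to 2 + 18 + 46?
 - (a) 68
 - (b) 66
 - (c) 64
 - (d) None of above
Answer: b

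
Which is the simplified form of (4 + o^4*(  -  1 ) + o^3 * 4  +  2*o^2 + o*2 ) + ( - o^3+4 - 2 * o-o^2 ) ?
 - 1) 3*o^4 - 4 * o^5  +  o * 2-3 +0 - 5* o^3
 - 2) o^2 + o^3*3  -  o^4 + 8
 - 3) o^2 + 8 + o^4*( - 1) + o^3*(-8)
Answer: 2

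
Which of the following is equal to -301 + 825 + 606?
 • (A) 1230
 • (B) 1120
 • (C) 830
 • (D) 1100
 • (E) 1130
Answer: E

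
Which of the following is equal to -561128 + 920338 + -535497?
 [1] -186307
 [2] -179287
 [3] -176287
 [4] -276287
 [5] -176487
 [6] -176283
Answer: 3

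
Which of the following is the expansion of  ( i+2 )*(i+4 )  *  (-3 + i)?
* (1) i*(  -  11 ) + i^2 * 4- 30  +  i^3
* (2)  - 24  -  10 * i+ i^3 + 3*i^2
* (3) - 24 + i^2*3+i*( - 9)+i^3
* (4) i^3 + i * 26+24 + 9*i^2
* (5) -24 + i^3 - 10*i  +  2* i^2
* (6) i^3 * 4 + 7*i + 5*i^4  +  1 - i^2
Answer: 2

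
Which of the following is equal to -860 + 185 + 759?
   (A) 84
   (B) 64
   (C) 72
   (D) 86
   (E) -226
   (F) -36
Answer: A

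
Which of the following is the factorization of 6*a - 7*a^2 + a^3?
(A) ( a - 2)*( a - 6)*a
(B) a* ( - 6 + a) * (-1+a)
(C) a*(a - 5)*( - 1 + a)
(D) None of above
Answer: B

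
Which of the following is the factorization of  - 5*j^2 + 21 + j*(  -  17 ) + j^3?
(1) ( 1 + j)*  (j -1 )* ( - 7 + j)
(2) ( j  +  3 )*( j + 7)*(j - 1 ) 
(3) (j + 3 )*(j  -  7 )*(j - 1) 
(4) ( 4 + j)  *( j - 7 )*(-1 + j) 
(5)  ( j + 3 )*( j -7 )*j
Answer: 3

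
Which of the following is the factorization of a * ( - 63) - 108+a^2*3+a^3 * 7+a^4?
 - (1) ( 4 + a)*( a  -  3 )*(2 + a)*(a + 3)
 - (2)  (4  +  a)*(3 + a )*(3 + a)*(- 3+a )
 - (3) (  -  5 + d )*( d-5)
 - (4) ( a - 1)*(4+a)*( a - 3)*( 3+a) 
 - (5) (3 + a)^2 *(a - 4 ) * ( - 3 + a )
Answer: 2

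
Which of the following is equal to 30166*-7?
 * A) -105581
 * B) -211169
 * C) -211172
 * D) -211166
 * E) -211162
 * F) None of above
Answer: E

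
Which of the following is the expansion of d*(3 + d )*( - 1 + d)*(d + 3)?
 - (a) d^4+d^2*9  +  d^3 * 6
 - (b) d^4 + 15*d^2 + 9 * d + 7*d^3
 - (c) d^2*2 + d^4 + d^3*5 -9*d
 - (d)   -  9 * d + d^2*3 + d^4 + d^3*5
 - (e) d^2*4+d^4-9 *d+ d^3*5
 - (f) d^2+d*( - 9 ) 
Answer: d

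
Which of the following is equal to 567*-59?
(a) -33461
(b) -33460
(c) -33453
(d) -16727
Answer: c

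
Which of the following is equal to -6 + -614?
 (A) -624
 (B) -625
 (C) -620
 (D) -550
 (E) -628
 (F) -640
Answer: C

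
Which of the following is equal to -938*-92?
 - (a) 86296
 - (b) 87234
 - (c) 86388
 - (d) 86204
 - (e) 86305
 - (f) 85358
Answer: a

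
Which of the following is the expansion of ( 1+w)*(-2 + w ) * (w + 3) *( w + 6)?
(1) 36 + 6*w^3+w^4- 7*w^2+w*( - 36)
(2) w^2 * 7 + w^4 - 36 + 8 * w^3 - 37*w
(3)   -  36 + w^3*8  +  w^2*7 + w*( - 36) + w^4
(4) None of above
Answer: 3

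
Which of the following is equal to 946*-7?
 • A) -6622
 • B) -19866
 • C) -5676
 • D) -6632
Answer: A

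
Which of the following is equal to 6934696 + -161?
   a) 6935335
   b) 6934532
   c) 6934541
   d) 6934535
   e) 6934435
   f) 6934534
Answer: d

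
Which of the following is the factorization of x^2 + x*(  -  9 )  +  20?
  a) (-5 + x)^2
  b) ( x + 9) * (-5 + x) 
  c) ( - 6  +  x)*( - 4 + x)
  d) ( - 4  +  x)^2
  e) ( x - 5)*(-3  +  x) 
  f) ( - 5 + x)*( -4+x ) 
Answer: f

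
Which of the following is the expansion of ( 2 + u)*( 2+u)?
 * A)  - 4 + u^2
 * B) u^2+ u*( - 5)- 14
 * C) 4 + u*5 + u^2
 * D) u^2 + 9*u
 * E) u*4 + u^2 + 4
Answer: E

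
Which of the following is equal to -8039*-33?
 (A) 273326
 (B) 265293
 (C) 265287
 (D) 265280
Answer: C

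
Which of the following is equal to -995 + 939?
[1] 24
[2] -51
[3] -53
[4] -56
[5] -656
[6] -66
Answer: 4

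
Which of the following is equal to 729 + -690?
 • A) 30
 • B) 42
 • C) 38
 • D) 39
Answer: D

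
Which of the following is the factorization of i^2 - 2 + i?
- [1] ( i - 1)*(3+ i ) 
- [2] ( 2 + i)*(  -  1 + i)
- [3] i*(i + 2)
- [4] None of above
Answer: 2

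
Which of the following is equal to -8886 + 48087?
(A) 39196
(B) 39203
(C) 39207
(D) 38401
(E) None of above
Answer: E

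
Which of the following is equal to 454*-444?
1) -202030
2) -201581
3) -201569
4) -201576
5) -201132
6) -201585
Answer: 4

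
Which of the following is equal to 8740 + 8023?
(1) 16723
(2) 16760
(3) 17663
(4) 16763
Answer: 4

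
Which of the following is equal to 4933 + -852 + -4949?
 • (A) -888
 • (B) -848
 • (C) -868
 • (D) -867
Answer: C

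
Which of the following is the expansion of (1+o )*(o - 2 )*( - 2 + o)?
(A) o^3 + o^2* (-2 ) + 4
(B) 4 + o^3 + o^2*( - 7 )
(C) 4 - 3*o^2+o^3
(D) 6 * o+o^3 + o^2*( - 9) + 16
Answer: C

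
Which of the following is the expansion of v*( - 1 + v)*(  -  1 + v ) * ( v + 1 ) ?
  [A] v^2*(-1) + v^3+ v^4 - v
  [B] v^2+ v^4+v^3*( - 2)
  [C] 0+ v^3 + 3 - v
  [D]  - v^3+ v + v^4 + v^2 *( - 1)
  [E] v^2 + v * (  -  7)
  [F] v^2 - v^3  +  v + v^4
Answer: D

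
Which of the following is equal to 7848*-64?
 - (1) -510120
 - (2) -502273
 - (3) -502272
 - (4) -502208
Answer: 3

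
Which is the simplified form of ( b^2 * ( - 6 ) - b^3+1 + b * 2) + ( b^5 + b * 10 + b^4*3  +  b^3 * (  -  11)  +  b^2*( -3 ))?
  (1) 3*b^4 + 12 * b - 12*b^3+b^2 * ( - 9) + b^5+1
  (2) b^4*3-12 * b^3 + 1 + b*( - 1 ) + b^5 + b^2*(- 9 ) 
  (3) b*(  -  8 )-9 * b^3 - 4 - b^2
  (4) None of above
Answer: 1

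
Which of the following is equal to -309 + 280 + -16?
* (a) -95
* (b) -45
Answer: b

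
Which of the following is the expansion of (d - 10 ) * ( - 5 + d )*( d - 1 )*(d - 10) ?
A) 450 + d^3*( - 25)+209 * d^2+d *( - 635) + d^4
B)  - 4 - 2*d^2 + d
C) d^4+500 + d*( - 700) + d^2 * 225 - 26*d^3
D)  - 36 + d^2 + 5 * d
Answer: C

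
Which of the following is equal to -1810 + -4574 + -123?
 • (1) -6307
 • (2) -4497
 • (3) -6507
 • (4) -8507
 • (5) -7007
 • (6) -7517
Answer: 3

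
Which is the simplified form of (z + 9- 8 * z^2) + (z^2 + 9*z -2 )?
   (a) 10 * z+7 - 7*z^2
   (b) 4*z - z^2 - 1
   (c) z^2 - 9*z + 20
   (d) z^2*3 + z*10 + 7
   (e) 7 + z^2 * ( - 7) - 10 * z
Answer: a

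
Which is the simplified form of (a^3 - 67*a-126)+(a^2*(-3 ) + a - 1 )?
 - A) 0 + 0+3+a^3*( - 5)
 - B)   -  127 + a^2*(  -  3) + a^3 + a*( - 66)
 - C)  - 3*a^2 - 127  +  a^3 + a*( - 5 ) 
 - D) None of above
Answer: B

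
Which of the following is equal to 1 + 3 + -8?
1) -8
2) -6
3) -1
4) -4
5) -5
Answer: 4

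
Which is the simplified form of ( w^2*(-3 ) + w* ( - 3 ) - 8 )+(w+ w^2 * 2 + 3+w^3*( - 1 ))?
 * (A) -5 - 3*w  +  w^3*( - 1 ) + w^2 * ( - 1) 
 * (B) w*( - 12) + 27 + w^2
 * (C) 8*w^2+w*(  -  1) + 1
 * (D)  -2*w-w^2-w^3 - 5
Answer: D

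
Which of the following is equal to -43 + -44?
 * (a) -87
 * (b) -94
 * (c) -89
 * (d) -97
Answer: a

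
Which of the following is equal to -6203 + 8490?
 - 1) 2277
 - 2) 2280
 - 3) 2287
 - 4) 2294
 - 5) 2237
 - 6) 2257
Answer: 3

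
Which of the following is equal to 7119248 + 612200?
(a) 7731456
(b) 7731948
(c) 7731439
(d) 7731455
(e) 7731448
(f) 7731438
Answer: e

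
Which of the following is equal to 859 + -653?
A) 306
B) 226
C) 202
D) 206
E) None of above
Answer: D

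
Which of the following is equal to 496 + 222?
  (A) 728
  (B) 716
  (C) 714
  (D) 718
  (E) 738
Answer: D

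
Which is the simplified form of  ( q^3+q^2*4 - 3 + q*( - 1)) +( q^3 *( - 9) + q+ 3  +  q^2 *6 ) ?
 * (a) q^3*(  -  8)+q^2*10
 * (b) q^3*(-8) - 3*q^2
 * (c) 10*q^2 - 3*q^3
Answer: a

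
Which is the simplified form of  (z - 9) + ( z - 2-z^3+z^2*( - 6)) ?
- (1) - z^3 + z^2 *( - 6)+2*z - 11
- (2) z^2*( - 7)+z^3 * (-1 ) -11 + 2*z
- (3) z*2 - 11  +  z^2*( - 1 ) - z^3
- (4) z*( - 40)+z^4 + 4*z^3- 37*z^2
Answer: 1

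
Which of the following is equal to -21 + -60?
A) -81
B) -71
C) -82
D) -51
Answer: A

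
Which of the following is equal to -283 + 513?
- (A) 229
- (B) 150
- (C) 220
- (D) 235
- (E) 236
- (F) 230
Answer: F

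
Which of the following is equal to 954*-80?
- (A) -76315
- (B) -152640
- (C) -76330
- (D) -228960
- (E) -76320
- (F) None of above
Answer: E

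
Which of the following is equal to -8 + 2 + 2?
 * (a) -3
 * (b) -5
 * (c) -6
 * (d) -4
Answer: d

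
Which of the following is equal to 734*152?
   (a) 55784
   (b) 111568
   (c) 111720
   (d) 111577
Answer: b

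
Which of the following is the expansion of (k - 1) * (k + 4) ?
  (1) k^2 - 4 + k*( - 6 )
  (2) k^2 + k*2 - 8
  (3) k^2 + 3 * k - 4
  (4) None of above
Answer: 3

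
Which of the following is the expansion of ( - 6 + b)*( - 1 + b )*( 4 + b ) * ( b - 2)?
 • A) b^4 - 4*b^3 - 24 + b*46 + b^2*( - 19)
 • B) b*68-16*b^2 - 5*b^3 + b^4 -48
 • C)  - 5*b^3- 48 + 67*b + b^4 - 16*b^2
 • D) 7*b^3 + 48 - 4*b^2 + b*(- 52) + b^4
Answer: B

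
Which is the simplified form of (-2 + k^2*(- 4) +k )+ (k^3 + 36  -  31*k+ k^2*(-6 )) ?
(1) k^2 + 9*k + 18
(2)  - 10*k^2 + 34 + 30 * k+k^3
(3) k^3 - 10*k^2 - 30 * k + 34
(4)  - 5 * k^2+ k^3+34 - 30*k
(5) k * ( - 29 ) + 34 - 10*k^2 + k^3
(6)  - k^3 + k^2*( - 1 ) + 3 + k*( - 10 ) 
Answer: 3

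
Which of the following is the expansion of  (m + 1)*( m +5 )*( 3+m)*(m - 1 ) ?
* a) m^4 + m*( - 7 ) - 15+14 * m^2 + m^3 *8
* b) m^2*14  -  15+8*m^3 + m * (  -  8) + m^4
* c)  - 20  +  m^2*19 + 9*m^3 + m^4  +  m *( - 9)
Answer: b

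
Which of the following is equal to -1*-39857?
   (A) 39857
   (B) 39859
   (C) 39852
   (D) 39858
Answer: A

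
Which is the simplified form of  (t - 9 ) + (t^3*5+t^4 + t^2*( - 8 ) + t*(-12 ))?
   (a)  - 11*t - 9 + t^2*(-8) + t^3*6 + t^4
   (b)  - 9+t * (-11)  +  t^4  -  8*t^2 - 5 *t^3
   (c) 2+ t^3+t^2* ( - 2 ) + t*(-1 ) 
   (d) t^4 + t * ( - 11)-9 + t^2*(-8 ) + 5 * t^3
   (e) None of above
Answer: d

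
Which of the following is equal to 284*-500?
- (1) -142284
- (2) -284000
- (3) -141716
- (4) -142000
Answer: 4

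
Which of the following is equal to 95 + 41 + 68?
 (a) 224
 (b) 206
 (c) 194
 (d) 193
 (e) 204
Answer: e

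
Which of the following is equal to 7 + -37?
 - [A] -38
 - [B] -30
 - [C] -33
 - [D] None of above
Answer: B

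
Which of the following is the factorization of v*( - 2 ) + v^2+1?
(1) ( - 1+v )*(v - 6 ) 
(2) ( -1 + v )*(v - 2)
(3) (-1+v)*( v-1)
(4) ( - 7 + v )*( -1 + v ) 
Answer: 3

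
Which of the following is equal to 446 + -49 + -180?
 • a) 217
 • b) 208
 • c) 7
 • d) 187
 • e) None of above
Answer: a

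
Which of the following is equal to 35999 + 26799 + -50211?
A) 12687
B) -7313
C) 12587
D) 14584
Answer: C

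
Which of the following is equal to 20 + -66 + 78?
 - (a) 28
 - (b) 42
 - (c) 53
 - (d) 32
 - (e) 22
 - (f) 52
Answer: d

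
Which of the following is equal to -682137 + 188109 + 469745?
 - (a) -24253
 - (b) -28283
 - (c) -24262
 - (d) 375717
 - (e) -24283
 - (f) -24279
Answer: e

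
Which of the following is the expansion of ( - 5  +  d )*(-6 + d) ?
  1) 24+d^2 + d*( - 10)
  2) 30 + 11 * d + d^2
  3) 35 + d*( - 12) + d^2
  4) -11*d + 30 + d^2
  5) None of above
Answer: 4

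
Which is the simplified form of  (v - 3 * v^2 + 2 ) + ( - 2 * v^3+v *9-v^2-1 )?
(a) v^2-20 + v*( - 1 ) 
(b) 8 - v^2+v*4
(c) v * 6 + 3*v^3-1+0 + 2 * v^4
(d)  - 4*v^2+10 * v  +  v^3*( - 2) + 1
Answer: d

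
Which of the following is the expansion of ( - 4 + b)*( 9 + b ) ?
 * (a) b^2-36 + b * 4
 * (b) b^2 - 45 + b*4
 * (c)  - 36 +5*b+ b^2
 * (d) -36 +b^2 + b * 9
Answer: c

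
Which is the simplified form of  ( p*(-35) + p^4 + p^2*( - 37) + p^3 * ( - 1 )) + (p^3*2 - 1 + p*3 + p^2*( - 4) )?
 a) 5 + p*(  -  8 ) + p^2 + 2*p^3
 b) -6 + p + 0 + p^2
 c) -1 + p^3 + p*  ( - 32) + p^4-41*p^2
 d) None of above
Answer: c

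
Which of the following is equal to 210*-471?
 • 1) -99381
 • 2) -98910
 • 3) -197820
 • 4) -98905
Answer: 2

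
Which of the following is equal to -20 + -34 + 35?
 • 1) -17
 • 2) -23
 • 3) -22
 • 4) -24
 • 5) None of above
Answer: 5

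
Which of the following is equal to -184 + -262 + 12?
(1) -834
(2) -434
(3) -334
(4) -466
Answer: 2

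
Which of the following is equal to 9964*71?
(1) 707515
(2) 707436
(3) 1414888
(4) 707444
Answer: 4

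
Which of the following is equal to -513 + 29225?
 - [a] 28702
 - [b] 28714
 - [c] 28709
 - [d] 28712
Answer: d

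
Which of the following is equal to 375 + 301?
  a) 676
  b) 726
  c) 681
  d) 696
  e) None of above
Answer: a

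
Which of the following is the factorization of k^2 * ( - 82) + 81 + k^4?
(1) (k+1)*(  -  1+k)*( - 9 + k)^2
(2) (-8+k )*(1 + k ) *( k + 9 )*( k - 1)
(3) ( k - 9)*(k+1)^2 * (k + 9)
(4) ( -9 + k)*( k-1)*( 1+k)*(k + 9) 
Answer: 4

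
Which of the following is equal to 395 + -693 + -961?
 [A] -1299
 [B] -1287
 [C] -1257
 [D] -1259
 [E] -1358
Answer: D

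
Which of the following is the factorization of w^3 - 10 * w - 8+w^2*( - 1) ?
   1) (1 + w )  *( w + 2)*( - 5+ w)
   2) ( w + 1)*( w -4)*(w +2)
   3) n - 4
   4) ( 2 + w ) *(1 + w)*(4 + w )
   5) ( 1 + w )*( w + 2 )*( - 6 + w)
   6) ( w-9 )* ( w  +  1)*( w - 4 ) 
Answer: 2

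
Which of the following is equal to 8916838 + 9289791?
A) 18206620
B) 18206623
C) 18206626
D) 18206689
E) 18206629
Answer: E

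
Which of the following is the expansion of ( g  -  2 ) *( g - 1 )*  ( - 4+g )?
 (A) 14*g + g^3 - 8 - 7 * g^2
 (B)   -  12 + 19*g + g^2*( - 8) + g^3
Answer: A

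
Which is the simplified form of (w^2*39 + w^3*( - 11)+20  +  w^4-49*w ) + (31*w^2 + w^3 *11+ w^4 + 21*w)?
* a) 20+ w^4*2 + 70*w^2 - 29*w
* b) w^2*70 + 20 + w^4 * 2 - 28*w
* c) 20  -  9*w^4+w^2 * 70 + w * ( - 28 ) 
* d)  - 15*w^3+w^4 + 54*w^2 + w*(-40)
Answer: b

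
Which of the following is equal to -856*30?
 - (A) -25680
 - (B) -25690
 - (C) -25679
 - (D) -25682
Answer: A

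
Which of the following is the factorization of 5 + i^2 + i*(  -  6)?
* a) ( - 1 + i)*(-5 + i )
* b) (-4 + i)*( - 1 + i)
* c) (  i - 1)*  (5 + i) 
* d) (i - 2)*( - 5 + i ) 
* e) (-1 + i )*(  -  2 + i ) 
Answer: a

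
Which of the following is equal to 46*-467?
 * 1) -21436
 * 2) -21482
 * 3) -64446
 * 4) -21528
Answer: 2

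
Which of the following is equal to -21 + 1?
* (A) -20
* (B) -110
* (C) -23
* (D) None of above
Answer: A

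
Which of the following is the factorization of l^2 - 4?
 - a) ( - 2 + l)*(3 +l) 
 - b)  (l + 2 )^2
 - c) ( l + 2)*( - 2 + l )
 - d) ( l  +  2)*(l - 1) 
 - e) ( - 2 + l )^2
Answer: c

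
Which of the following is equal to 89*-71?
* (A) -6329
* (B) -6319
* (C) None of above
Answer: B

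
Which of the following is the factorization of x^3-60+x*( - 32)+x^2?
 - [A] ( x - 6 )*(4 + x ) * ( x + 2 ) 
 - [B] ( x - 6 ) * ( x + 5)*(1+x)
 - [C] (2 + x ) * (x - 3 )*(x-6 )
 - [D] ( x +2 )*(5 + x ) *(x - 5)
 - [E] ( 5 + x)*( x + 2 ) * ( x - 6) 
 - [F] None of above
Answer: E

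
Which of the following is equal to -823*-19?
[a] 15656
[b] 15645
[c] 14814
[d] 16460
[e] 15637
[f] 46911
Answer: e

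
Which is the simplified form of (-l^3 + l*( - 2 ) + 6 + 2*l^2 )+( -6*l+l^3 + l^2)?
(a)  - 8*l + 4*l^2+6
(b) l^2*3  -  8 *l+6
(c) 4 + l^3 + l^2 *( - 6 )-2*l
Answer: b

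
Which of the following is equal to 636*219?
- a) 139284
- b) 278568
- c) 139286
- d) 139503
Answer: a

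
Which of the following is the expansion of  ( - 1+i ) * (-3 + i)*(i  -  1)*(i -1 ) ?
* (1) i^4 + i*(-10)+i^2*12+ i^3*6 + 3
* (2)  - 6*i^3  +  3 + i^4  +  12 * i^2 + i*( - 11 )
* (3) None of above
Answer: 3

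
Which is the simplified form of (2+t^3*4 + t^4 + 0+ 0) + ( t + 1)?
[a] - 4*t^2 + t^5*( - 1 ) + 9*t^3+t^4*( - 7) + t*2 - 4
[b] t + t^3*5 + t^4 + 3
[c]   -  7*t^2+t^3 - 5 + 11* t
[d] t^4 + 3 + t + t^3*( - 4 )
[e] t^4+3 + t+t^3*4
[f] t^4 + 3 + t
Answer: e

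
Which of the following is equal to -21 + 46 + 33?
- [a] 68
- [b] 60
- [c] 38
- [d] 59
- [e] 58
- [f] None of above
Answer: e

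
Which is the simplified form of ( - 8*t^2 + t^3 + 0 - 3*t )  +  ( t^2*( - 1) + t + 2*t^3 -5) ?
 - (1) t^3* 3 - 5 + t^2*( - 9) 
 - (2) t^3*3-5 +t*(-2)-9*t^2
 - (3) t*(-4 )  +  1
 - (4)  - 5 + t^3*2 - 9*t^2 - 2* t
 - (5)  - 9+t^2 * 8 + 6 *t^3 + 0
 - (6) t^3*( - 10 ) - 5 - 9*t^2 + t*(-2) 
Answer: 2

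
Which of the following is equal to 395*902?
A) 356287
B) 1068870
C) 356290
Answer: C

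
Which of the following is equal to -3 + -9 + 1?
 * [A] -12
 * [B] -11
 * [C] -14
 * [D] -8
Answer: B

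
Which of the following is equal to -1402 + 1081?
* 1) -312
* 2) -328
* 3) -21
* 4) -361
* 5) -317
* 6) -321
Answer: 6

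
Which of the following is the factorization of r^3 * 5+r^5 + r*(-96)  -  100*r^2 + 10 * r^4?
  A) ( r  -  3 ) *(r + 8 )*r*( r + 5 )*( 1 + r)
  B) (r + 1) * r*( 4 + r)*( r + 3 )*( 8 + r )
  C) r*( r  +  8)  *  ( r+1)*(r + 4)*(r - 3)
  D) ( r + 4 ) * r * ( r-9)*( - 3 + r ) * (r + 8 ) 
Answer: C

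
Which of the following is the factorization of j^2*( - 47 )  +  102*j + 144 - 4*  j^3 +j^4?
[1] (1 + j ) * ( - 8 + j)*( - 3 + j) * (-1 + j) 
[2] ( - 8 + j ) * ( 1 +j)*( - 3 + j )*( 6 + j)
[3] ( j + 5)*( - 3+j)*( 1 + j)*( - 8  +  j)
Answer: 2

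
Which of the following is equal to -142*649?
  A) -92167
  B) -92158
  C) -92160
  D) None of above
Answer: B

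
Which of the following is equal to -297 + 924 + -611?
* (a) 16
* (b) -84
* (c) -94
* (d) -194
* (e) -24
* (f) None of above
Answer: a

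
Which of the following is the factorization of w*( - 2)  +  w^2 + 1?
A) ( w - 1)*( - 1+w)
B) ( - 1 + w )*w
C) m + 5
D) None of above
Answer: A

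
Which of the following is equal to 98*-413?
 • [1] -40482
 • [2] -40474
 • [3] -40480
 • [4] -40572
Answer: 2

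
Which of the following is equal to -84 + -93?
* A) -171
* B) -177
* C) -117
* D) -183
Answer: B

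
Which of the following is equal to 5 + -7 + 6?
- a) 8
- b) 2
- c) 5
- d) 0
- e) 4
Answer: e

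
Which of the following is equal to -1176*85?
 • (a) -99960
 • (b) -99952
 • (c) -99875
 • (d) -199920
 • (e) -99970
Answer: a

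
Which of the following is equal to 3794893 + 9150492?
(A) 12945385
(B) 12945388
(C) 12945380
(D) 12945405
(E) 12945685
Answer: A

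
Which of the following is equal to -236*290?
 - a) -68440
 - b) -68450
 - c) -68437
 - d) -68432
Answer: a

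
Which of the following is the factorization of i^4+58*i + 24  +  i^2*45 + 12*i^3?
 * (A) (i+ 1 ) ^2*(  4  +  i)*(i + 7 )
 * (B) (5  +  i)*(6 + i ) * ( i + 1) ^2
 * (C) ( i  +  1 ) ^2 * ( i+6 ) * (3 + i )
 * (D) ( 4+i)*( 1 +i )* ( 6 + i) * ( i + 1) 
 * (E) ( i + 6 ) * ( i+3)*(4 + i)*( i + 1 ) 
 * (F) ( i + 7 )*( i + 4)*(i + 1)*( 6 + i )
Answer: D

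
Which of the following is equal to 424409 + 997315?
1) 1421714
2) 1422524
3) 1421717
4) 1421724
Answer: 4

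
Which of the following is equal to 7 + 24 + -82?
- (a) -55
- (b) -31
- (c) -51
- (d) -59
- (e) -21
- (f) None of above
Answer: c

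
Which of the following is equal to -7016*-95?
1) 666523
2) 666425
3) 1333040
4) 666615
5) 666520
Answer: 5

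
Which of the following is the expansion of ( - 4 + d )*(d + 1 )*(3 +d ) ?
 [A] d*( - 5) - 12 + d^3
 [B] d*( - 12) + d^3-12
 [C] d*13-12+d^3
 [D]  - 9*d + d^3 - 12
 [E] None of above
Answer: E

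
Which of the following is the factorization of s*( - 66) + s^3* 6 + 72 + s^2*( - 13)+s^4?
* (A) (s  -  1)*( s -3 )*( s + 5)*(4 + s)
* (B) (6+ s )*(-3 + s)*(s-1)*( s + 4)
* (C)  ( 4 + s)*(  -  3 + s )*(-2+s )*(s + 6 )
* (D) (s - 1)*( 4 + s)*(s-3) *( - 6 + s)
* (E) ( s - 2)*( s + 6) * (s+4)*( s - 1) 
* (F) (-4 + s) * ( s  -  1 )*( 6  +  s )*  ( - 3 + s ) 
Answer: B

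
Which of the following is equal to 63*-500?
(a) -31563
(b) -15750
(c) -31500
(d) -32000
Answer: c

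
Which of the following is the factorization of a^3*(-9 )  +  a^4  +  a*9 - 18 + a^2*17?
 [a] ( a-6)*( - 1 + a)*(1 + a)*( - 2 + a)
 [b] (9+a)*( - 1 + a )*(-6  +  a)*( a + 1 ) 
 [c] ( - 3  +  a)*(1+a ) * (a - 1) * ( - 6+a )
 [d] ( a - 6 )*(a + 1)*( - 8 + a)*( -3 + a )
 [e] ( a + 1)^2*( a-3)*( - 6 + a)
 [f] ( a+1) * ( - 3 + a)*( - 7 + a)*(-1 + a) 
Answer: c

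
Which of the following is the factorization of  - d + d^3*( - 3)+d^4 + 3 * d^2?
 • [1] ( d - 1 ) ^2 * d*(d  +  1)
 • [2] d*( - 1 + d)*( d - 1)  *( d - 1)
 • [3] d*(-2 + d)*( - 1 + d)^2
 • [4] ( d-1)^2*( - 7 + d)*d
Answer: 2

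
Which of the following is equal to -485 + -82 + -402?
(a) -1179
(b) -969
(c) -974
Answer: b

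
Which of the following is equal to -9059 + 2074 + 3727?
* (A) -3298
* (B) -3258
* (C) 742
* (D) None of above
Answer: B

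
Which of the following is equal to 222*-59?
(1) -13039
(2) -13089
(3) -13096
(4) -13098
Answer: 4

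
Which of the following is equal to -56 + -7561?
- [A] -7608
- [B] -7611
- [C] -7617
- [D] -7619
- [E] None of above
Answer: C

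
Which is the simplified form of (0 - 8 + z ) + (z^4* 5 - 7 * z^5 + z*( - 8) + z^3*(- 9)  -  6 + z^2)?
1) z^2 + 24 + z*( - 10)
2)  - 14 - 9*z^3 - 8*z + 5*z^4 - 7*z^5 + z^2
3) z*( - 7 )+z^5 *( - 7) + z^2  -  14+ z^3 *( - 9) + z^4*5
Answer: 3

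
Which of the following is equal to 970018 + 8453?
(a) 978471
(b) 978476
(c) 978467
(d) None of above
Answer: a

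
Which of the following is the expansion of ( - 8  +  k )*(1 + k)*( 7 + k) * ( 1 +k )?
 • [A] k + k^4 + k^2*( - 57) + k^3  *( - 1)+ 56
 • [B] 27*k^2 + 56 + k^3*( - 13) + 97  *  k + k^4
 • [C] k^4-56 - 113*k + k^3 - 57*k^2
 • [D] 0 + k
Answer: C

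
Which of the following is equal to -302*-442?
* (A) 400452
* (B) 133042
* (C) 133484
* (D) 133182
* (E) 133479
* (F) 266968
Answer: C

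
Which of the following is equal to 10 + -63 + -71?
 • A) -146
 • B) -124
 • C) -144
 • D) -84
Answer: B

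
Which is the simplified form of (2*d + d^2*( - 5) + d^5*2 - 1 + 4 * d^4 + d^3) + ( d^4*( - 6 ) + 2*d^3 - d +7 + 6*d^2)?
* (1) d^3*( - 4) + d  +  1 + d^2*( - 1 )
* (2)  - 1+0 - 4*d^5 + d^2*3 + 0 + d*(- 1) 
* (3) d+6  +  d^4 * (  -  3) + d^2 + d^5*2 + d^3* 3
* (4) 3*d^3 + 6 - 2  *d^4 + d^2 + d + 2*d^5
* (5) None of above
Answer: 4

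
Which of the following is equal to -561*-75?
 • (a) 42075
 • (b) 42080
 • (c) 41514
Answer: a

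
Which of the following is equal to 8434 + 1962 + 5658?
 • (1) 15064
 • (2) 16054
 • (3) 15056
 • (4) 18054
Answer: 2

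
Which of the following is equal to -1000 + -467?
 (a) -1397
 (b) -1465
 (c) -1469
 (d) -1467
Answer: d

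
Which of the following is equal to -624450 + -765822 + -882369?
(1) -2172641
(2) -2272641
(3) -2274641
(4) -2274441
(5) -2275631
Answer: 2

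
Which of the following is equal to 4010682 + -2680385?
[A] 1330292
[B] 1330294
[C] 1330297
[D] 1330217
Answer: C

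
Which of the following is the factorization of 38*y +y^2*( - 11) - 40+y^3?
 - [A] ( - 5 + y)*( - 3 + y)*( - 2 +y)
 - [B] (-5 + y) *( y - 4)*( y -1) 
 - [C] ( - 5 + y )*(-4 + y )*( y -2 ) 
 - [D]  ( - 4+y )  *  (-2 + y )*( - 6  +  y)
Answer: C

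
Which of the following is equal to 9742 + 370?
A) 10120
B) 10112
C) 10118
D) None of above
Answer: B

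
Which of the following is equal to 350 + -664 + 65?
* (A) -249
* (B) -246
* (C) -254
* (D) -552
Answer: A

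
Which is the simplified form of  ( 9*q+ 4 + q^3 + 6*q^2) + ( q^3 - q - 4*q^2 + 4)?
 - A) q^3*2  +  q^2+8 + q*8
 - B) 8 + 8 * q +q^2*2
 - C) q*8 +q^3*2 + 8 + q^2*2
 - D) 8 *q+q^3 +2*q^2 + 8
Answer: C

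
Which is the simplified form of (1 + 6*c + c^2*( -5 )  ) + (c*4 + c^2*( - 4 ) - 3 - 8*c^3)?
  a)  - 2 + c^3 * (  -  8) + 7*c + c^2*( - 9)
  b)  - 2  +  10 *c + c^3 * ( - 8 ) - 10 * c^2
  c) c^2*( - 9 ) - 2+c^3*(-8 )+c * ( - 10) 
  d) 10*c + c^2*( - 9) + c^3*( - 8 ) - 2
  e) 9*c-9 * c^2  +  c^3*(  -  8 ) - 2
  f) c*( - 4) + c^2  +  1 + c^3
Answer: d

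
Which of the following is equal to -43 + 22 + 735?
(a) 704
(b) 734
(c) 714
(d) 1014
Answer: c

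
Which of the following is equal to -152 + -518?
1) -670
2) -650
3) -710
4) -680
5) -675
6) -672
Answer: 1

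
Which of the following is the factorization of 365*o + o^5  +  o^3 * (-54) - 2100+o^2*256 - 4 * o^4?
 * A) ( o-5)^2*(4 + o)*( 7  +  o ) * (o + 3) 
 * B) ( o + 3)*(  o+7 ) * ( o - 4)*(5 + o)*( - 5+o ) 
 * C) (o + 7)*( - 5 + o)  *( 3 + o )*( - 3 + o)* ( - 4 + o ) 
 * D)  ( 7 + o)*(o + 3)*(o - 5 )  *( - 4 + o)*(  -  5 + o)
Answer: D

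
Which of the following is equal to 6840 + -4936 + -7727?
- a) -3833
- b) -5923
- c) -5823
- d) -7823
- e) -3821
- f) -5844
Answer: c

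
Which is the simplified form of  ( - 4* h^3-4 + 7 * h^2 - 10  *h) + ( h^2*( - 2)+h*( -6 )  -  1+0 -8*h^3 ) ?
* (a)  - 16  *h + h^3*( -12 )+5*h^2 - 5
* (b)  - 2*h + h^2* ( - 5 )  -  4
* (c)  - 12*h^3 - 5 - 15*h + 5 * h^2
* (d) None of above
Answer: a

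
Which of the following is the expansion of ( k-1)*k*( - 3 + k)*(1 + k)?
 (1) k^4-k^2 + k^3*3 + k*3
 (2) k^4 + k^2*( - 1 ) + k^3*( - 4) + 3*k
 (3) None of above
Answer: 3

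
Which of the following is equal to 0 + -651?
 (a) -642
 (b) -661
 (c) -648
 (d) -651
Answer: d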